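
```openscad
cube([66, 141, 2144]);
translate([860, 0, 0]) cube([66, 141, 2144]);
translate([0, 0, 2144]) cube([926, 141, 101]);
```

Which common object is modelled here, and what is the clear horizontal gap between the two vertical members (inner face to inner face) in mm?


A door frame. The clear opening width is 794 mm.

Two 2144 mm tall posts with a header on top — a door frame. The left jamb is 66 mm wide at x = 0; the right jamb starts at x = 860. The clear opening is 860 − 66 = 794 mm.


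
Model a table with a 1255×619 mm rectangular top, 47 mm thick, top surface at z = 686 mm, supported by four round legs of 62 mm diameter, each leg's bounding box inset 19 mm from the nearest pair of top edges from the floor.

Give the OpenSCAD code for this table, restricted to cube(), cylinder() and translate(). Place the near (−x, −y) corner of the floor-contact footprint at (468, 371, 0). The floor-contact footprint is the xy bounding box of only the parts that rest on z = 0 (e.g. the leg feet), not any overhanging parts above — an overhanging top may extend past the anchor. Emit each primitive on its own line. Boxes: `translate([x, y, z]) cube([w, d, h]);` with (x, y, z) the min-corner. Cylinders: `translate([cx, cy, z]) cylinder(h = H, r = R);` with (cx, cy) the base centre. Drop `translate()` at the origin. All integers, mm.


// leg_h = 686 - 47 = 639
translate([449, 352, 639]) cube([1255, 619, 47]);
translate([499, 402, 0]) cylinder(h = 639, r = 31);
translate([1654, 402, 0]) cylinder(h = 639, r = 31);
translate([499, 921, 0]) cylinder(h = 639, r = 31);
translate([1654, 921, 0]) cylinder(h = 639, r = 31);


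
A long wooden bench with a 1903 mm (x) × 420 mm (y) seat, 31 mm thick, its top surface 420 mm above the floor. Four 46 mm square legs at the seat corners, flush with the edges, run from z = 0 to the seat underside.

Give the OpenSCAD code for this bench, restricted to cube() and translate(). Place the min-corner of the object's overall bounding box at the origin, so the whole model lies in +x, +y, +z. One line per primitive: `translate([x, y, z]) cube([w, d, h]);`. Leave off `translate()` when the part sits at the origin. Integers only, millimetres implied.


translate([0, 0, 389]) cube([1903, 420, 31]);
cube([46, 46, 389]);
translate([0, 374, 0]) cube([46, 46, 389]);
translate([1857, 0, 0]) cube([46, 46, 389]);
translate([1857, 374, 0]) cube([46, 46, 389]);


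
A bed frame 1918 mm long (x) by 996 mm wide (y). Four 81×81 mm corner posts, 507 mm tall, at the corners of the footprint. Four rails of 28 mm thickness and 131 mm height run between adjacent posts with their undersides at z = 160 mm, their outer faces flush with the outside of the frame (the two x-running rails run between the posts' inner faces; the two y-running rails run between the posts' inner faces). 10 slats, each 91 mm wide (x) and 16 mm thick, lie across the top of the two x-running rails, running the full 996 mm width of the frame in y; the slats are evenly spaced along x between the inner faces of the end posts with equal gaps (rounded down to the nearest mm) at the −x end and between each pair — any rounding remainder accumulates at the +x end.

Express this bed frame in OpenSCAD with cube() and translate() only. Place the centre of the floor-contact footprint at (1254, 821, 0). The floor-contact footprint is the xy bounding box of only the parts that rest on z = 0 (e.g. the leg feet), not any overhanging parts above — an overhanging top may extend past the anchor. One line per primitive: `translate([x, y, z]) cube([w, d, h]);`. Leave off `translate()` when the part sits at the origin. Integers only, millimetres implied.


// slat z = rail_z + rail_h = 160 + 131 = 291
// slat gap = ⌊(1756 − 10·91) / 11⌋ = 76
translate([295, 323, 0]) cube([81, 81, 507]);
translate([295, 1238, 0]) cube([81, 81, 507]);
translate([2132, 323, 0]) cube([81, 81, 507]);
translate([2132, 1238, 0]) cube([81, 81, 507]);
translate([376, 323, 160]) cube([1756, 28, 131]);
translate([376, 1291, 160]) cube([1756, 28, 131]);
translate([295, 404, 160]) cube([28, 834, 131]);
translate([2185, 404, 160]) cube([28, 834, 131]);
translate([452, 323, 291]) cube([91, 996, 16]);
translate([619, 323, 291]) cube([91, 996, 16]);
translate([786, 323, 291]) cube([91, 996, 16]);
translate([953, 323, 291]) cube([91, 996, 16]);
translate([1120, 323, 291]) cube([91, 996, 16]);
translate([1287, 323, 291]) cube([91, 996, 16]);
translate([1454, 323, 291]) cube([91, 996, 16]);
translate([1621, 323, 291]) cube([91, 996, 16]);
translate([1788, 323, 291]) cube([91, 996, 16]);
translate([1955, 323, 291]) cube([91, 996, 16]);


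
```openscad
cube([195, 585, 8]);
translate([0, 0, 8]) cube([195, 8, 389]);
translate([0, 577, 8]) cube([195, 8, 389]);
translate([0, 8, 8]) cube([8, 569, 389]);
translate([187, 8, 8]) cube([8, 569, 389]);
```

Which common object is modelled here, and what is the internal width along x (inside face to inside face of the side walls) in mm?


An open box. The internal width is 179 mm.

A 195×585 base slab with four walls standing on it — an open box. The base is 195 mm wide and the walls are 8 mm thick, so the internal width is 195 − 2 × 8 = 179 mm.


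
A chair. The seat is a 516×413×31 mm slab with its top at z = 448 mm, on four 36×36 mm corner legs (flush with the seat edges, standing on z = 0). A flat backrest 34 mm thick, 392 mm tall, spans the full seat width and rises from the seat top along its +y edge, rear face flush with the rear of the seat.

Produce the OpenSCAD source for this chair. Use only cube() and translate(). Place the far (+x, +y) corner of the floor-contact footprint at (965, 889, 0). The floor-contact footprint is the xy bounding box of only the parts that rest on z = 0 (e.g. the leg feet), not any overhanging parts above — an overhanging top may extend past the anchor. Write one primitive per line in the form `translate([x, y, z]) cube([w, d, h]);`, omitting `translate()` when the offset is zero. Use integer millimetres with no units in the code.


translate([449, 476, 417]) cube([516, 413, 31]);
translate([449, 476, 0]) cube([36, 36, 417]);
translate([929, 476, 0]) cube([36, 36, 417]);
translate([449, 853, 0]) cube([36, 36, 417]);
translate([929, 853, 0]) cube([36, 36, 417]);
translate([449, 855, 448]) cube([516, 34, 392]);


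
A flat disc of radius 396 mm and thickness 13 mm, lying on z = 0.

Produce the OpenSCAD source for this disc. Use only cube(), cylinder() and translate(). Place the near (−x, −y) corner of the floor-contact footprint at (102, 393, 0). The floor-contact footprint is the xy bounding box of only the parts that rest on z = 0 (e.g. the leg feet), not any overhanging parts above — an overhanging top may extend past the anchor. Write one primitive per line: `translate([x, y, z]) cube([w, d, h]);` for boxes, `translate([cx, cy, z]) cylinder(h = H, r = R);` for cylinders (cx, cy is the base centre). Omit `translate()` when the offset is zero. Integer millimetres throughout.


translate([498, 789, 0]) cylinder(h = 13, r = 396);


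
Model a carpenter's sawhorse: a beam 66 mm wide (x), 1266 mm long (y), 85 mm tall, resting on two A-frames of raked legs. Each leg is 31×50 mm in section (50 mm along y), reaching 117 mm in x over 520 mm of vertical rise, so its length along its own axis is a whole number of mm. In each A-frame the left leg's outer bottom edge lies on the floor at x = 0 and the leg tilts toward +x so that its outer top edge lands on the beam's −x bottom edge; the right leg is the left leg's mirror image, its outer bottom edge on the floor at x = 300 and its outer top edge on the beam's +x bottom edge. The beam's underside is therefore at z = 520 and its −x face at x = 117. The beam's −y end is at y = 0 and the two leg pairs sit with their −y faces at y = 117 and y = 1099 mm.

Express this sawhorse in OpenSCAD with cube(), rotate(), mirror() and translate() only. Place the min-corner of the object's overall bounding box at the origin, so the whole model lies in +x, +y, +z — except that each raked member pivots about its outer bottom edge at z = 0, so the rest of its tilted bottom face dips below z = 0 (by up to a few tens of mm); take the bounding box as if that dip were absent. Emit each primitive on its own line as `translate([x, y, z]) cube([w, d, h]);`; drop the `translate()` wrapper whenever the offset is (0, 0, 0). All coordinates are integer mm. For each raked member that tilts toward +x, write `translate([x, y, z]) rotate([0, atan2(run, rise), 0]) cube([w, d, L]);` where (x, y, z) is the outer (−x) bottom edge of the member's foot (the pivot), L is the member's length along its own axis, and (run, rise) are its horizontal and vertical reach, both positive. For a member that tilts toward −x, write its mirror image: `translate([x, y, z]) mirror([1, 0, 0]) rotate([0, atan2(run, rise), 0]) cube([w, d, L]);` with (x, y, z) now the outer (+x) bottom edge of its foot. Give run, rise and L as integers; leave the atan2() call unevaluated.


translate([117, 0, 520]) cube([66, 1266, 85]);
translate([0, 117, 0]) rotate([0, atan2(117, 520), 0]) cube([31, 50, 533]);
translate([300, 117, 0]) mirror([1, 0, 0]) rotate([0, atan2(117, 520), 0]) cube([31, 50, 533]);
translate([0, 1099, 0]) rotate([0, atan2(117, 520), 0]) cube([31, 50, 533]);
translate([300, 1099, 0]) mirror([1, 0, 0]) rotate([0, atan2(117, 520), 0]) cube([31, 50, 533]);


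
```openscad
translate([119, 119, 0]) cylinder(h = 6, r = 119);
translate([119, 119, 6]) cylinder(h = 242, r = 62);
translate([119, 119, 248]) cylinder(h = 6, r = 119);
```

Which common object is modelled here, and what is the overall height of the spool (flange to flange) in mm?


A spool. The overall height is 254 mm.

Three coaxial cylinders, large–small–large — a spool. Two 6 mm flanges and a 242 mm core give 6 + 242 + 6 = 254 mm.


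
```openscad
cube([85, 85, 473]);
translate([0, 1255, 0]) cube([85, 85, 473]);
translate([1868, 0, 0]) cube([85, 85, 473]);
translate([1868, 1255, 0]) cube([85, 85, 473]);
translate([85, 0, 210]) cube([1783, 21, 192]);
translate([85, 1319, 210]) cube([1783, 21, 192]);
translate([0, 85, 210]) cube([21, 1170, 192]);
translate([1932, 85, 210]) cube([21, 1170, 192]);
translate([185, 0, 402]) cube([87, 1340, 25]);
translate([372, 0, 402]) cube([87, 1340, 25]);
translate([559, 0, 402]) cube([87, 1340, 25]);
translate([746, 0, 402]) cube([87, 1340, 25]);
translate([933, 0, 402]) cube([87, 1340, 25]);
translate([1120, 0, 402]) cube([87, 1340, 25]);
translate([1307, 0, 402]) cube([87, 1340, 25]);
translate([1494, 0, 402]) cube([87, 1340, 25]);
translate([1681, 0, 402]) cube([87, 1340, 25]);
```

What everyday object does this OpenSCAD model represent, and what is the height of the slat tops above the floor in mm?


A bed frame. The slat-top height is 427 mm.

Four posts, four rails, and a row of slats — a bed frame. Slats sit on the rails at z = 210 + 192 = 402; with slat thickness 25, the top is 427 mm.


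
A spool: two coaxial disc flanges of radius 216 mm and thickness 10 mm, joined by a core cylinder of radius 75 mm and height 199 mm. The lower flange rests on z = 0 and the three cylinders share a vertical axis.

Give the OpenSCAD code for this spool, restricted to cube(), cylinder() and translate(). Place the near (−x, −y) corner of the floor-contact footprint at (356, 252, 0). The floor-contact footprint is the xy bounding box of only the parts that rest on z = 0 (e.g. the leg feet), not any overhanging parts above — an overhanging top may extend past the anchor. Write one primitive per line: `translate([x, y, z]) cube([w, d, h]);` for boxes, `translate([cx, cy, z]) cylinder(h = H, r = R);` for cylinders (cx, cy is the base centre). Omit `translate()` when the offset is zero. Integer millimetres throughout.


translate([572, 468, 0]) cylinder(h = 10, r = 216);
translate([572, 468, 10]) cylinder(h = 199, r = 75);
translate([572, 468, 209]) cylinder(h = 10, r = 216);


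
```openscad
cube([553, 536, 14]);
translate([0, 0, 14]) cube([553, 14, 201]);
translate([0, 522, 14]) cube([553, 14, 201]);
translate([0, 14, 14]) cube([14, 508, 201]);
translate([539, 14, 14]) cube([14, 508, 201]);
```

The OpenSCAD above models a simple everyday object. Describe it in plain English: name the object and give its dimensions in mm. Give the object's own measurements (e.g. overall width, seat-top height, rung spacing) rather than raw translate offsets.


An open-topped rectangular box: outside dimensions 553×536×215 mm, with a uniform wall and base thickness of 14 mm. The base is a full 553×536 slab on the floor; four walls sit on top of the base. The front and back walls (the −y and +y sides) span the full width; the two side walls fit between them.


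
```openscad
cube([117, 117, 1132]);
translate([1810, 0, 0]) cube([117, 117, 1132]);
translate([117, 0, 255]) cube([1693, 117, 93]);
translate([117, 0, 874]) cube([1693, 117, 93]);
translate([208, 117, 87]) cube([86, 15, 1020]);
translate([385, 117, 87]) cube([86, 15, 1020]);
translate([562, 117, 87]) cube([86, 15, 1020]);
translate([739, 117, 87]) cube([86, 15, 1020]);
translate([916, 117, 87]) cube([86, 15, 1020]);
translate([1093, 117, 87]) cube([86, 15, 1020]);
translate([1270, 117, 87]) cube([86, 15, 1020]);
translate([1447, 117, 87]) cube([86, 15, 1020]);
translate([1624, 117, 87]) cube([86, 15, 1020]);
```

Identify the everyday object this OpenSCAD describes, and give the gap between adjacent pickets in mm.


A fence section. The picket gap is 91 mm.

Two posts, two rails, 9 pickets — a fence section. Span 1693 mm holds 9 pickets of 86 mm with 10 equal gaps: ⌊(1693 − 9·86) / 10⌋ = 91 mm.


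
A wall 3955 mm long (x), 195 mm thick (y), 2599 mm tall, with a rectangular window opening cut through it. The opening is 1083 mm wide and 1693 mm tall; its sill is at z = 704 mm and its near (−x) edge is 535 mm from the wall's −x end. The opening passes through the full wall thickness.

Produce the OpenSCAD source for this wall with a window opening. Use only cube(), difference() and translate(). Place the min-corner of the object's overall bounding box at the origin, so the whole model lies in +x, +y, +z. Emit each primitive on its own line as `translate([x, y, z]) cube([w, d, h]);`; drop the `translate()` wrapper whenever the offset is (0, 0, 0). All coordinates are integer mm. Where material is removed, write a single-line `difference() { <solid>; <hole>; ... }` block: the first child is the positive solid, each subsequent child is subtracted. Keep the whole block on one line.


difference() { cube([3955, 195, 2599]); translate([535, 0, 704]) cube([1083, 195, 1693]); }


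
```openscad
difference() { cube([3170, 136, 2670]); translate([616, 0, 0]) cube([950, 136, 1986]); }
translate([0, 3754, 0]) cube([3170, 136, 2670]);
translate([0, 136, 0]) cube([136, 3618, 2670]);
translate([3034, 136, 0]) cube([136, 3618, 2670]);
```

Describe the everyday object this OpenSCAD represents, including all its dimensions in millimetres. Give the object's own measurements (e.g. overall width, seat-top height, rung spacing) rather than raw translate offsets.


A single room: four walls, each 2670 mm tall and 136 mm thick, enclosing an outside footprint 3170×3890 mm (x × y), no floor or roof. The front and back walls (−y and +y sides) run the full x-width; the side walls fit between their inner faces. A door opening 950 mm wide and 1986 mm tall is cut through the front wall from the floor up, its −x edge 616 mm from the wall's −x end.


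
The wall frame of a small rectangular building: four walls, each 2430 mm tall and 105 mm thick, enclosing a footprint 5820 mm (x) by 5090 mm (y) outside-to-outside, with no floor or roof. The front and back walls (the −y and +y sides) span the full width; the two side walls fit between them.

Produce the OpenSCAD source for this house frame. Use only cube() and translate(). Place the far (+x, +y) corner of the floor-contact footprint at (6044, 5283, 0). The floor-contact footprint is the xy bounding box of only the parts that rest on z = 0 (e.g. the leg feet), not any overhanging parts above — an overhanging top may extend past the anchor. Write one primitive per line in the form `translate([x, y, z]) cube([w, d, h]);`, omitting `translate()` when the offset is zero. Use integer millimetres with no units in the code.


translate([224, 193, 0]) cube([5820, 105, 2430]);
translate([224, 5178, 0]) cube([5820, 105, 2430]);
translate([224, 298, 0]) cube([105, 4880, 2430]);
translate([5939, 298, 0]) cube([105, 4880, 2430]);


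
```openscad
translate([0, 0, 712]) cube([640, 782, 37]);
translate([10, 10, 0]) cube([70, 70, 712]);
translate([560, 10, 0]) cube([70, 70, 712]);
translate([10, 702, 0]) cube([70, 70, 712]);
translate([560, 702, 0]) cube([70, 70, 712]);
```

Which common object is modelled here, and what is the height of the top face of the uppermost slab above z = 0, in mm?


A table. The table height is 749 mm.

A 640×782×37 slab sits at z = 712 on four 70 mm square posts — a table. The top surface is at 712 + 37 = 749 mm.


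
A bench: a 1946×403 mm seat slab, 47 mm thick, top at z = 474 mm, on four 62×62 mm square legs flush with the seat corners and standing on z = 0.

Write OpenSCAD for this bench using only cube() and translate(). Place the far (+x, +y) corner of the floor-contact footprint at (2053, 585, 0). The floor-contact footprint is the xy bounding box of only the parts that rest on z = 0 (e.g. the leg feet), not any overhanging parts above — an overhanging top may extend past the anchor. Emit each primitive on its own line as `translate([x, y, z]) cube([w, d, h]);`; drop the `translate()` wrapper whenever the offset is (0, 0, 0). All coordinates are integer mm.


translate([107, 182, 427]) cube([1946, 403, 47]);
translate([107, 182, 0]) cube([62, 62, 427]);
translate([107, 523, 0]) cube([62, 62, 427]);
translate([1991, 182, 0]) cube([62, 62, 427]);
translate([1991, 523, 0]) cube([62, 62, 427]);


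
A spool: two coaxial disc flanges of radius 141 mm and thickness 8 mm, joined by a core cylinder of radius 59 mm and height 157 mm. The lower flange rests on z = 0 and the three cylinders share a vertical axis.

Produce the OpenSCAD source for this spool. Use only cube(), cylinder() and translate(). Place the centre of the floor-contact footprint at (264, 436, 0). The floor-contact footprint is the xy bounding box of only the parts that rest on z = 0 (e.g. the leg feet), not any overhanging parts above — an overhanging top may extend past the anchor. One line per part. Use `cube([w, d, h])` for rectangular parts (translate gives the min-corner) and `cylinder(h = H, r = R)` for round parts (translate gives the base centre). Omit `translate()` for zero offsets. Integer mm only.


translate([264, 436, 0]) cylinder(h = 8, r = 141);
translate([264, 436, 8]) cylinder(h = 157, r = 59);
translate([264, 436, 165]) cylinder(h = 8, r = 141);


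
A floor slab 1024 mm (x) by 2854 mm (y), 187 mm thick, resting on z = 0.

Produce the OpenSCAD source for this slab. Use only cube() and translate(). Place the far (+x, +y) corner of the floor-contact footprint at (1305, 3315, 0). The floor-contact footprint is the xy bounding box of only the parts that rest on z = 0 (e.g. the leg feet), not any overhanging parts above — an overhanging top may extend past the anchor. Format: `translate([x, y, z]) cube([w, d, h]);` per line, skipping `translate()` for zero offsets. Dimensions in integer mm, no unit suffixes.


translate([281, 461, 0]) cube([1024, 2854, 187]);


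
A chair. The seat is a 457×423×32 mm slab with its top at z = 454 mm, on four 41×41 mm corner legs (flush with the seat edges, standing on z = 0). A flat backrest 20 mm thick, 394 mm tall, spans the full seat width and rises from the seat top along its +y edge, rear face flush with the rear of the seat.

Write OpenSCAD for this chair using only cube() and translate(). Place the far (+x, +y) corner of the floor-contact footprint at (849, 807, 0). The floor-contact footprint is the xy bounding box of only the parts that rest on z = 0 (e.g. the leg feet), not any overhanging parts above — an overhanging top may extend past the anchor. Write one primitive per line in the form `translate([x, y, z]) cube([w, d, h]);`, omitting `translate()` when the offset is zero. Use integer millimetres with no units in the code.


translate([392, 384, 422]) cube([457, 423, 32]);
translate([392, 384, 0]) cube([41, 41, 422]);
translate([808, 384, 0]) cube([41, 41, 422]);
translate([392, 766, 0]) cube([41, 41, 422]);
translate([808, 766, 0]) cube([41, 41, 422]);
translate([392, 787, 454]) cube([457, 20, 394]);


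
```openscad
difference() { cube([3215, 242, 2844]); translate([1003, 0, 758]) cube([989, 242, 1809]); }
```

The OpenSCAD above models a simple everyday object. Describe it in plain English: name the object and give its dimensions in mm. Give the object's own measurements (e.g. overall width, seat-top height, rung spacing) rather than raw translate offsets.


A wall 3215 mm long (x), 242 mm thick (y), 2844 mm tall, with a rectangular window opening cut through it. The opening is 989 mm wide and 1809 mm tall; its sill is at z = 758 mm and its near (−x) edge is 1003 mm from the wall's −x end. The opening passes through the full wall thickness.


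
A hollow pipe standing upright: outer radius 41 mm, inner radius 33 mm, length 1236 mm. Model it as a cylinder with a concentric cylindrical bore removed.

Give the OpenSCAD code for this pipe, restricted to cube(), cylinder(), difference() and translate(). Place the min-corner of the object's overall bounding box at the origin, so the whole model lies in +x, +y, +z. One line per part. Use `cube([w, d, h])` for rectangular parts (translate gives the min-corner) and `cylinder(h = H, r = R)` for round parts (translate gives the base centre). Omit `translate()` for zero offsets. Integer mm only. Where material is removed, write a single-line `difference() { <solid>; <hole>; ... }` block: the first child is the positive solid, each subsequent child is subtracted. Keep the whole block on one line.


difference() { translate([41, 41, 0]) cylinder(h = 1236, r = 41); translate([41, 41, 0]) cylinder(h = 1236, r = 33); }


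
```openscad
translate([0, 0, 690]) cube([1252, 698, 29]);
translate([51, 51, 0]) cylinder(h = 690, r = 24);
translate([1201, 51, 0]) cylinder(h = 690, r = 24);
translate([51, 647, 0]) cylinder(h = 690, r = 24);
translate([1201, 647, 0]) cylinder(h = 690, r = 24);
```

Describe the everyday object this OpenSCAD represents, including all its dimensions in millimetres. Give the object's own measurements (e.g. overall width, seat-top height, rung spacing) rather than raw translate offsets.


A table: top 1252 mm (x) × 698 mm (y), 29 mm thick, upper face at z = 719 mm, on four round legs of 48 mm diameter, each leg's bounding box inset 27 mm from the nearest pair of top edges from z = 0 to the bottom of the top.


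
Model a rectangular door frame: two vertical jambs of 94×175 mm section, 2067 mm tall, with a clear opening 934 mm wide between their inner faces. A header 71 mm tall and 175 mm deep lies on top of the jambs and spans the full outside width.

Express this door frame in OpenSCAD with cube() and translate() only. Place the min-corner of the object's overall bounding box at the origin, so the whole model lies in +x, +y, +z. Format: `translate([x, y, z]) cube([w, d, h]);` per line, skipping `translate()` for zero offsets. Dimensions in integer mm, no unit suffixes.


cube([94, 175, 2067]);
translate([1028, 0, 0]) cube([94, 175, 2067]);
translate([0, 0, 2067]) cube([1122, 175, 71]);


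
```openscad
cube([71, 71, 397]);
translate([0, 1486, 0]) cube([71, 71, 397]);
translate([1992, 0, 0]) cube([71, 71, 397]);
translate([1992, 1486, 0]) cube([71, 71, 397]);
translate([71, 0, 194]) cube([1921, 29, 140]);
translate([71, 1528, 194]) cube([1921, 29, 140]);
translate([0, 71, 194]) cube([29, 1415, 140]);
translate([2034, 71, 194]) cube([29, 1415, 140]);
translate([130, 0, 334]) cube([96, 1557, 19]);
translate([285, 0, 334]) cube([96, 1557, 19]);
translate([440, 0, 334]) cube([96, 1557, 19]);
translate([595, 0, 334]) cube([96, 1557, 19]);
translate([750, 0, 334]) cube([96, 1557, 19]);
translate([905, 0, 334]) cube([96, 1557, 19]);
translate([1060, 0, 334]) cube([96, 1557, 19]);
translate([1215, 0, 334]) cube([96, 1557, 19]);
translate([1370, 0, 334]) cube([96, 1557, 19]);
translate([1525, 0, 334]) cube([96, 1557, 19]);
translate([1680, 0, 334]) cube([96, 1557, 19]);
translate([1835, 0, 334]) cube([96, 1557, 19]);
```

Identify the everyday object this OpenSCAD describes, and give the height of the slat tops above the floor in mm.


A bed frame. The slat-top height is 353 mm.

Four posts, four rails, and a row of slats — a bed frame. Slats sit on the rails at z = 194 + 140 = 334; with slat thickness 19, the top is 353 mm.


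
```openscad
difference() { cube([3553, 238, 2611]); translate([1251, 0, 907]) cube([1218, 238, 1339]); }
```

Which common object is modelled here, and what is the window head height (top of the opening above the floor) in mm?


A wall with a window opening. The window head height is 2246 mm.

A wall with a rectangular opening subtracted — a window. Sill at z = 907, opening 1339 mm tall, so the head is at 907 + 1339 = 2246 mm.


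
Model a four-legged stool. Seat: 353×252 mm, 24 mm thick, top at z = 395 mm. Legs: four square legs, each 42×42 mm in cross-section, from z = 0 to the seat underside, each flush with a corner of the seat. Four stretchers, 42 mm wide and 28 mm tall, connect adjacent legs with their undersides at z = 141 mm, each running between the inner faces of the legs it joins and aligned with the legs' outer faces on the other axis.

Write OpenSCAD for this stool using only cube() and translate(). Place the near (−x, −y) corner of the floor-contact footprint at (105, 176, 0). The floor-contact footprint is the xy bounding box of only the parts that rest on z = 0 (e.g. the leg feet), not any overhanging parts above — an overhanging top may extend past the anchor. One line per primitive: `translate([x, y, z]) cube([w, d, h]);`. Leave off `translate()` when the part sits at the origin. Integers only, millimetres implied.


// leg_h = 395 - 24 = 371
// stretcher span = 353 - 2*42 = 269
translate([105, 176, 371]) cube([353, 252, 24]);
translate([105, 176, 0]) cube([42, 42, 371]);
translate([416, 176, 0]) cube([42, 42, 371]);
translate([105, 386, 0]) cube([42, 42, 371]);
translate([416, 386, 0]) cube([42, 42, 371]);
translate([147, 176, 141]) cube([269, 42, 28]);
translate([147, 386, 141]) cube([269, 42, 28]);
translate([105, 218, 141]) cube([42, 168, 28]);
translate([416, 218, 141]) cube([42, 168, 28]);


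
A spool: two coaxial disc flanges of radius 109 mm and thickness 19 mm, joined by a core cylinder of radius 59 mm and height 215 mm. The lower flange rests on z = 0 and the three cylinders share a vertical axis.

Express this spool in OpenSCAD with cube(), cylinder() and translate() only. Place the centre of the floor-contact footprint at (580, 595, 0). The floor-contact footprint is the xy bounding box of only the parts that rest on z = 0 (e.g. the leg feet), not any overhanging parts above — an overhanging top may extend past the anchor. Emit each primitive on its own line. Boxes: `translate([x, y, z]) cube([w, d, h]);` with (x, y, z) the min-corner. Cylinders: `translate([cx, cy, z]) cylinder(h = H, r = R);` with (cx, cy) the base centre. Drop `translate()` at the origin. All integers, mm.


translate([580, 595, 0]) cylinder(h = 19, r = 109);
translate([580, 595, 19]) cylinder(h = 215, r = 59);
translate([580, 595, 234]) cylinder(h = 19, r = 109);


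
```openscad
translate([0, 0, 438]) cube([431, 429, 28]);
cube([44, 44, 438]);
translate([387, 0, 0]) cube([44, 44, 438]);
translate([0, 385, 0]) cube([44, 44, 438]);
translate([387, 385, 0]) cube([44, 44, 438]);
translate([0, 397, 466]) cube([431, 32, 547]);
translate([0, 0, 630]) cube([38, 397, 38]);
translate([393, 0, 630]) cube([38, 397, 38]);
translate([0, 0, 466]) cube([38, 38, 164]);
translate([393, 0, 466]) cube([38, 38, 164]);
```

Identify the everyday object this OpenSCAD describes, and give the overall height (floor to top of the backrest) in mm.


A chair. The overall height is 1013 mm.

A slab on four corner posts with a tall panel at the back — a chair. The seat slab sits at z = 438 with thickness 28, and the 547 mm backrest starts at the seat top, so the overall height is 438 + 28 + 547 = 1013 mm.


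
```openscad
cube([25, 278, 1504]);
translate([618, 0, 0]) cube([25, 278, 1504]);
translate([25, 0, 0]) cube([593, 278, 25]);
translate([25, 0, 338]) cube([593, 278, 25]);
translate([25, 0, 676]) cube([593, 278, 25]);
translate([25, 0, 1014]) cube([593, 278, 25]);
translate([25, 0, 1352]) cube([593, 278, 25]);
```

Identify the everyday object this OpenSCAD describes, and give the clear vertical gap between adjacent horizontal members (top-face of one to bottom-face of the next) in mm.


A bookshelf. The clear shelf gap is 313 mm.

Two tall side panels with 5 horizontal boards between them — a bookshelf. The first two shelf undersides are at z = 0 and z = 338; with shelf thickness 25, the clear gap is 338 − 0 − 25 = 313 mm.


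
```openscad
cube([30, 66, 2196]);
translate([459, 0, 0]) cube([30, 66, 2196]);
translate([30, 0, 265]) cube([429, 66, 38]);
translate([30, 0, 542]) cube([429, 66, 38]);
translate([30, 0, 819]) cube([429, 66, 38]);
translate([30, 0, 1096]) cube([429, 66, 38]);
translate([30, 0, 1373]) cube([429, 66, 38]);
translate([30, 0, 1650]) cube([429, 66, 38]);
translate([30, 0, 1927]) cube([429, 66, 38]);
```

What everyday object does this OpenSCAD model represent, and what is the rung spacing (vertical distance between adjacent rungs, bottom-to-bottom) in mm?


A ladder. The rung spacing is 277 mm.

Two tall 30×66 posts with 7 short bars between them — a ladder. Adjacent rungs sit at z = 265 and z = 542, so the spacing is 542 − 265 = 277 mm.


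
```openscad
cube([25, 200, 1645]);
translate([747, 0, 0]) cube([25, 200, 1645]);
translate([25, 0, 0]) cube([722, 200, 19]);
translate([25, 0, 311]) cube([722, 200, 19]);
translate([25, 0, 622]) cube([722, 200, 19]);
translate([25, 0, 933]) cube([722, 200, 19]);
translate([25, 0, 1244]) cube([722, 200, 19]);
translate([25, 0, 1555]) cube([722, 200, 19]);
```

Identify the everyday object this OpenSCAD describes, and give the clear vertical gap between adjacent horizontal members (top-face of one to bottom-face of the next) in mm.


A bookshelf. The clear shelf gap is 292 mm.

Two tall side panels with 6 horizontal boards between them — a bookshelf. The first two shelf undersides are at z = 0 and z = 311; with shelf thickness 19, the clear gap is 311 − 0 − 19 = 292 mm.


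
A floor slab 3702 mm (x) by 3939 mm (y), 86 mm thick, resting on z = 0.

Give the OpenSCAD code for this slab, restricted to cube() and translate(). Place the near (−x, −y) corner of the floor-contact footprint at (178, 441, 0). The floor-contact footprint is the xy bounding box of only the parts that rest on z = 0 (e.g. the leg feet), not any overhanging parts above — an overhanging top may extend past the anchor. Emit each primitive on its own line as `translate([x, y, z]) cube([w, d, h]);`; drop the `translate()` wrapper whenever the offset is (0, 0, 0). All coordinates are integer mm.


translate([178, 441, 0]) cube([3702, 3939, 86]);


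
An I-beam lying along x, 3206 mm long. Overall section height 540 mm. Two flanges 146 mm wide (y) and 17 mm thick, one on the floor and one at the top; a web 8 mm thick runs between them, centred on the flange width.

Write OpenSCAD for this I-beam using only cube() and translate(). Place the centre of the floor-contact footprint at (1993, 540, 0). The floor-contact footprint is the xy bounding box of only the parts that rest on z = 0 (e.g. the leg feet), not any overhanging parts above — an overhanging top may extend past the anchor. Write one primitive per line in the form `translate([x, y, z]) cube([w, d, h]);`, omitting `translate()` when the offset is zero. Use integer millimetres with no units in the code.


translate([390, 467, 0]) cube([3206, 146, 17]);
translate([390, 536, 17]) cube([3206, 8, 506]);
translate([390, 467, 523]) cube([3206, 146, 17]);


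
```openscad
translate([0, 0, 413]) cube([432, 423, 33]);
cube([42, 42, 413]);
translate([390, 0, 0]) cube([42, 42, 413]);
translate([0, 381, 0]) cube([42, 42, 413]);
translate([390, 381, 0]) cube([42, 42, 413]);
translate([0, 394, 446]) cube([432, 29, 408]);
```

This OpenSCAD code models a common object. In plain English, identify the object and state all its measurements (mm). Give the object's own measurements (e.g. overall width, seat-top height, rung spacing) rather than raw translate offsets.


A chair. The seat is a 432×423×33 mm slab with its top at z = 446 mm, on four 42×42 mm corner legs (flush with the seat edges, standing on z = 0). A flat backrest 29 mm thick, 408 mm tall, spans the full seat width and rises from the seat top along its +y edge, rear face flush with the rear of the seat.


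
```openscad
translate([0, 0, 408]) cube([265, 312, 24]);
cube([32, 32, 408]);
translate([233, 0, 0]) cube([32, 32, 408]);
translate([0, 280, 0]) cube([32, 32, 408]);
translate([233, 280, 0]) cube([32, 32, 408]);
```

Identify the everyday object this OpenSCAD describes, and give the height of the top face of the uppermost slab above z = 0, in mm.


A stool. The seat height is 432 mm.

A 265×312×24 slab at z = 408 on four corner posts — a stool. The seat top is 408 + 24 = 432 mm.


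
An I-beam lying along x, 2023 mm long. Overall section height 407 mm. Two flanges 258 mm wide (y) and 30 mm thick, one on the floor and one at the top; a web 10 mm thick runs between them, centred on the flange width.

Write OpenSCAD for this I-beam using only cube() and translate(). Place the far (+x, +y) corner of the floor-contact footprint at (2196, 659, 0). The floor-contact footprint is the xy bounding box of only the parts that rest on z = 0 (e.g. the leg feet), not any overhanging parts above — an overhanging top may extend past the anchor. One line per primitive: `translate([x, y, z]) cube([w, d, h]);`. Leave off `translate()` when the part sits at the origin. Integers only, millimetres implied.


translate([173, 401, 0]) cube([2023, 258, 30]);
translate([173, 525, 30]) cube([2023, 10, 347]);
translate([173, 401, 377]) cube([2023, 258, 30]);


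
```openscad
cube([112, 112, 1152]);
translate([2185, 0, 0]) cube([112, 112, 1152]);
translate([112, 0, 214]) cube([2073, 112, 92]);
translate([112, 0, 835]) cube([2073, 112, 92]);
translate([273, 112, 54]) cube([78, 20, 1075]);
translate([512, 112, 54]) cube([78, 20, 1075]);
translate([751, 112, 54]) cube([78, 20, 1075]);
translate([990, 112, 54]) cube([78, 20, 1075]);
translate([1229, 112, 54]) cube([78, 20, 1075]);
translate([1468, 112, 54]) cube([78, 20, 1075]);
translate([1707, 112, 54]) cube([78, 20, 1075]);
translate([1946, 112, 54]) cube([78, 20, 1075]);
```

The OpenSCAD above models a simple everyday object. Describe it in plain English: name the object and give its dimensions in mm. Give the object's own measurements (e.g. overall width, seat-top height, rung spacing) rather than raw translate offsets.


A fence section. Two 112×112 mm posts, 1152 mm tall, stand on the floor with a clear span of 2073 mm between their inner faces. Two horizontal rails of 112×92 mm section span the gap between the posts with their undersides at z = 214 mm and z = 835 mm, flush with the posts' −y face. 8 pickets, each 78 mm wide, 20 mm thick and 1075 mm tall, are fixed to the +y face of the rails with their bottoms at z = 54 mm, spaced across the span with a 161 mm gap after the −x post and between neighbouring pickets and before the +x post.


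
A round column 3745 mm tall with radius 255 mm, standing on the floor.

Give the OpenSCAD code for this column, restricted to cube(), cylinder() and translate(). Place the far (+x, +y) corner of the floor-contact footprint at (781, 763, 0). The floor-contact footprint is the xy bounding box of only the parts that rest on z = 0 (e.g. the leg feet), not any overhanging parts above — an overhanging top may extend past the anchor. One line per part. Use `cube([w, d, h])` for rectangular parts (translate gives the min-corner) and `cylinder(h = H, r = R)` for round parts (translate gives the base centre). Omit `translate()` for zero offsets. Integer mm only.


translate([526, 508, 0]) cylinder(h = 3745, r = 255);


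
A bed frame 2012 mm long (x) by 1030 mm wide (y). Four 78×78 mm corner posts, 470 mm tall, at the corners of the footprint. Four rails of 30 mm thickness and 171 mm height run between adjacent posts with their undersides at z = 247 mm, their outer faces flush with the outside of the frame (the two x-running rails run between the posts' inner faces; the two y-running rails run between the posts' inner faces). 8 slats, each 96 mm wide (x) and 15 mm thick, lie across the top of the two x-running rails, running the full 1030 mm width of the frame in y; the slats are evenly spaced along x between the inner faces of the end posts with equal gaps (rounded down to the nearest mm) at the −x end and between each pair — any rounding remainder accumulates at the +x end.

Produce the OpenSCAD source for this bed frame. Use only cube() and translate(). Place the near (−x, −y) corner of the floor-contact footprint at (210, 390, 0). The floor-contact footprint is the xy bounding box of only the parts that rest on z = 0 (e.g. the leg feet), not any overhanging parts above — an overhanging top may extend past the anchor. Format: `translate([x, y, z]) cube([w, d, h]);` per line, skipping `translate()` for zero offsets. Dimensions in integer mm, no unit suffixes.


// slat z = rail_z + rail_h = 247 + 171 = 418
// slat gap = ⌊(1856 − 8·96) / 9⌋ = 120
translate([210, 390, 0]) cube([78, 78, 470]);
translate([210, 1342, 0]) cube([78, 78, 470]);
translate([2144, 390, 0]) cube([78, 78, 470]);
translate([2144, 1342, 0]) cube([78, 78, 470]);
translate([288, 390, 247]) cube([1856, 30, 171]);
translate([288, 1390, 247]) cube([1856, 30, 171]);
translate([210, 468, 247]) cube([30, 874, 171]);
translate([2192, 468, 247]) cube([30, 874, 171]);
translate([408, 390, 418]) cube([96, 1030, 15]);
translate([624, 390, 418]) cube([96, 1030, 15]);
translate([840, 390, 418]) cube([96, 1030, 15]);
translate([1056, 390, 418]) cube([96, 1030, 15]);
translate([1272, 390, 418]) cube([96, 1030, 15]);
translate([1488, 390, 418]) cube([96, 1030, 15]);
translate([1704, 390, 418]) cube([96, 1030, 15]);
translate([1920, 390, 418]) cube([96, 1030, 15]);


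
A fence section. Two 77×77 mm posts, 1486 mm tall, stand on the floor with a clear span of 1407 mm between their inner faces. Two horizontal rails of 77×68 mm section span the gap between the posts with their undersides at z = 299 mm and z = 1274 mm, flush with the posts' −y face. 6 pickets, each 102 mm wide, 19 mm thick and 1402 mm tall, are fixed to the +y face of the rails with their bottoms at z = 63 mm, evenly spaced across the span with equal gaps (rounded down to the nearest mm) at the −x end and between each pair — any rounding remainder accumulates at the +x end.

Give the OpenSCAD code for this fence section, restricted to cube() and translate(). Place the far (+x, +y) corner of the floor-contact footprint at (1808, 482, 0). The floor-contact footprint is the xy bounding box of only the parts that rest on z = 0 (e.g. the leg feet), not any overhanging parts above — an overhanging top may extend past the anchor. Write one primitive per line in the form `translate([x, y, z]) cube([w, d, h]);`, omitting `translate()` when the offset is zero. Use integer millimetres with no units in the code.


translate([247, 405, 0]) cube([77, 77, 1486]);
translate([1731, 405, 0]) cube([77, 77, 1486]);
translate([324, 405, 299]) cube([1407, 77, 68]);
translate([324, 405, 1274]) cube([1407, 77, 68]);
translate([437, 482, 63]) cube([102, 19, 1402]);
translate([652, 482, 63]) cube([102, 19, 1402]);
translate([867, 482, 63]) cube([102, 19, 1402]);
translate([1082, 482, 63]) cube([102, 19, 1402]);
translate([1297, 482, 63]) cube([102, 19, 1402]);
translate([1512, 482, 63]) cube([102, 19, 1402]);
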